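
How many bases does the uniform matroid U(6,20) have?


Bases of U(6,20) are all 6-element subsets of the 20-element ground set.
Number of bases = C(20,6).
(20 choose 6) = 38760.

38760


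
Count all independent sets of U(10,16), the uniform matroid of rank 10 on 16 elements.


Independent sets of U(10,16) are all subsets of size <= 10.
Count = C(16,0) + C(16,1) + C(16,2) + C(16,3) + C(16,4) + C(16,5) + C(16,6) + C(16,7) + C(16,8) + C(16,9) + C(16,10)
     = 1 + 16 + 120 + 560 + 1820 + 4368 + 8008 + 11440 + 12870 + 11440 + 8008
     = 58651.

58651


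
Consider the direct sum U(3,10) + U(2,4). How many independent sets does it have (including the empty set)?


For a direct sum, |I(M1+M2)| = |I(M1)| * |I(M2)|.
|I(U(3,10))| = sum C(10,k) for k=0..3 = 176.
|I(U(2,4))| = sum C(4,k) for k=0..2 = 11.
Total = 176 * 11 = 1936.

1936


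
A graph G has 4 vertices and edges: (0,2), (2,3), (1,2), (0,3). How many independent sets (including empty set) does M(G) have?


An independent set in a graphic matroid is an acyclic edge subset.
G has 4 vertices and 4 edges.
Enumerate all 2^4 = 16 subsets, checking for acyclicity.
Total independent sets = 14.

14


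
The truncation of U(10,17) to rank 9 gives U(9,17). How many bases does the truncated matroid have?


Truncating U(10,17) to rank 9 gives U(9,17).
Bases of U(9,17) are all 9-element subsets of 17 elements.
Number of bases = C(17,9) = 24310.

24310


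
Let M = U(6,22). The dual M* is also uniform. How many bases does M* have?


The dual of U(r,n) is U(n-r, n) = U(16,22).
Bases of U(16,22) are all (16)-element subsets.
|B(M*)| = (22 choose 16) = 74613.

74613


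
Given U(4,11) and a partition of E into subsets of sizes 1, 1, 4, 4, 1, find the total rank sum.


r(Ai) = min(|Ai|, 4) for each part.
Sum = min(1,4) + min(1,4) + min(4,4) + min(4,4) + min(1,4)
    = 1 + 1 + 4 + 4 + 1
    = 11.

11


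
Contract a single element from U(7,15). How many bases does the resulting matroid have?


Contracting e from U(7,15) gives U(6,14).
Bases of U(6,14) = (14 choose 6) = 3003.

3003


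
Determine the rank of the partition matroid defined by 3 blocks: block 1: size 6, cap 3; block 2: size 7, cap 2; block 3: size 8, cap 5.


Rank of a partition matroid = sum of min(|Si|, ci) for each block.
= min(6,3) + min(7,2) + min(8,5)
= 3 + 2 + 5
= 10.

10


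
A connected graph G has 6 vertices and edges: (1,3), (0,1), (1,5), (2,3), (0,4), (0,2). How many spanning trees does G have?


By Kirchhoff's matrix tree theorem, the number of spanning trees equals
the determinant of any cofactor of the Laplacian matrix L.
G has 6 vertices and 6 edges.
Computing the (5 x 5) cofactor determinant gives 4.

4


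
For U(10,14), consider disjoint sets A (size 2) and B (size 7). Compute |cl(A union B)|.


|A union B| = 2 + 7 = 9 (disjoint).
In U(10,14), cl(S) = S if |S| < 10, else cl(S) = E.
Since 9 < 10, cl(A union B) = A union B.
|cl(A union B)| = 9.

9


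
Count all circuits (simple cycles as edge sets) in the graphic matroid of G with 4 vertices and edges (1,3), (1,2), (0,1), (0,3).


A circuit in a graphic matroid = edge set of a simple cycle.
G has 4 vertices and 4 edges.
Enumerating all minimal edge subsets forming cycles...
Total circuits found: 1.

1


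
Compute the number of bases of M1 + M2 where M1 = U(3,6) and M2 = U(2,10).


Bases of a direct sum M1 + M2: |B| = |B(M1)| * |B(M2)|.
|B(U(3,6))| = C(6,3) = 20.
|B(U(2,10))| = C(10,2) = 45.
Total bases = 20 * 45 = 900.

900


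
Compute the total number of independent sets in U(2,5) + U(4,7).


For a direct sum, |I(M1+M2)| = |I(M1)| * |I(M2)|.
|I(U(2,5))| = sum C(5,k) for k=0..2 = 16.
|I(U(4,7))| = sum C(7,k) for k=0..4 = 99.
Total = 16 * 99 = 1584.

1584


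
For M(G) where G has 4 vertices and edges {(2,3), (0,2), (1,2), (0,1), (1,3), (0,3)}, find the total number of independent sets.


An independent set in a graphic matroid is an acyclic edge subset.
G has 4 vertices and 6 edges.
Enumerate all 2^6 = 64 subsets, checking for acyclicity.
Total independent sets = 38.

38


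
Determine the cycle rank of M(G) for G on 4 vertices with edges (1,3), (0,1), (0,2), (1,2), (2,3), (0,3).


Cycle rank (nullity) = |E| - r(M) = |E| - (|V| - c).
|E| = 6, |V| = 4, c = 1.
Nullity = 6 - (4 - 1) = 6 - 3 = 3.

3


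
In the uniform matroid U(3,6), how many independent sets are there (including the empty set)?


Independent sets of U(3,6) are all subsets of size <= 3.
Count = (6 choose 0) + (6 choose 1) + (6 choose 2) + (6 choose 3)
     = 1 + 6 + 15 + 20
     = 42.

42


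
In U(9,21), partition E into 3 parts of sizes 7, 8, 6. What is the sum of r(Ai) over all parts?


r(Ai) = min(|Ai|, 9) for each part.
Sum = min(7,9) + min(8,9) + min(6,9)
    = 7 + 8 + 6
    = 21.

21


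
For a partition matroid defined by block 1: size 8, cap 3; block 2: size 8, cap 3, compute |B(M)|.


A basis picks exactly ci elements from block i.
Number of bases = product of C(|Si|, ci).
= C(8,3) * C(8,3)
= 56 * 56
= 3136.

3136


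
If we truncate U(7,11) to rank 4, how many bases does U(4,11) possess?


Truncating U(7,11) to rank 4 gives U(4,11).
Bases of U(4,11) are all 4-element subsets of 11 elements.
Number of bases = C(11,4) = (11 * 10 * 9 * 8) / (1 * 2 * 3 * 4) = 330.

330


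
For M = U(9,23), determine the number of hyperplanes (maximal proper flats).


Hyperplanes of U(9,23) are flats of rank 8.
In a uniform matroid, these are exactly the (8)-element subsets.
Count = (23 choose 8) = 490314.

490314


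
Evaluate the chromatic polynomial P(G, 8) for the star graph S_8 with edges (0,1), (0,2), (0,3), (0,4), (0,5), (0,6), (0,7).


P(tree, k) = k * (k-1)^(7) for any tree on 8 vertices.
P(8) = 8 * 7^7 = 8 * 823543 = 6588344.

6588344


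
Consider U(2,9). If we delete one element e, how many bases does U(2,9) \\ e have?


Deleting e from U(2,9) gives U(2,8) since n > r.
Bases of U(2,8) = (8 choose 2) = 28.

28


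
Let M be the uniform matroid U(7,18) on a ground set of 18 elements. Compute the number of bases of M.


Bases of U(7,18) are all 7-element subsets of the 18-element ground set.
Number of bases = C(18,7).
C(18,7) = 18! / (7! * 11!) = 31824.

31824


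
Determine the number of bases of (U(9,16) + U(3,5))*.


(M1+M2)* = M1* + M2*.
M1* = U(7,16), bases: C(16,7) = 11440.
M2* = U(2,5), bases: C(5,2) = 10.
|B(M*)| = 11440 * 10 = 114400.

114400


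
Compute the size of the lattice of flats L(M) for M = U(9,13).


Flats of U(9,13): every subset of size < 9 is a flat, plus E itself.
Count = C(13,0) + C(13,1) + C(13,2) + C(13,3) + C(13,4) + C(13,5) + C(13,6) + C(13,7) + C(13,8) + 1
     = 1 + 13 + 78 + 286 + 715 + 1287 + 1716 + 1716 + 1287 + 1
     = 7100.

7100


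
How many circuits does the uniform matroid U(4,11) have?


In U(4,11), circuits are the (5)-element subsets.
Any set of 5 elements is dependent, and removing any one element gives
an independent set of size 4, so it is a minimal dependent set.
Number of circuits = (11 choose 5) = 462.

462


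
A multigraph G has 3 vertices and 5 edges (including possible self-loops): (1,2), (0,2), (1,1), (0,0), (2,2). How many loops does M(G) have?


In a graphic matroid, a loop is a self-loop edge (u,u) with rank 0.
Examining all 5 edges for self-loops...
Self-loops found: (1,1), (0,0), (2,2)
Number of loops = 3.

3


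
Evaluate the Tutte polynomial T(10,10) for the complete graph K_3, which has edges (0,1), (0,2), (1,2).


T(K_3; x,y) = x^2 + x + y.
T(10,10) = 100 + 10 + 10 = 120.

120


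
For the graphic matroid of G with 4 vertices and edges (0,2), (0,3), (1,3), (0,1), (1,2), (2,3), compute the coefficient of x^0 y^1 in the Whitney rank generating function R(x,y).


R(x,y) = sum over A in 2^E of x^(r(E)-r(A)) * y^(|A|-r(A)).
G has 4 vertices, 6 edges. r(E) = 3.
Enumerate all 2^6 = 64 subsets.
Count subsets with r(E)-r(A)=0 and |A|-r(A)=1: 15.

15


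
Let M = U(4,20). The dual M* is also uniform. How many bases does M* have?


The dual of U(r,n) is U(n-r, n) = U(16,20).
Bases of U(16,20) are all (16)-element subsets.
|B(M*)| = C(20,16) = 20! / (16! * 4!) = 4845.

4845


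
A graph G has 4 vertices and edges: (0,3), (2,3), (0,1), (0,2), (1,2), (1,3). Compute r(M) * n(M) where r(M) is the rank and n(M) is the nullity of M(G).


r(M) = |V| - c = 4 - 1 = 3.
nullity = |E| - r(M) = 6 - 3 = 3.
Product = 3 * 3 = 9.

9


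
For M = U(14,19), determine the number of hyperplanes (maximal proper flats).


Hyperplanes of U(14,19) are flats of rank 13.
In a uniform matroid, these are exactly the (13)-element subsets.
Count = (19 choose 13) = 27132.

27132


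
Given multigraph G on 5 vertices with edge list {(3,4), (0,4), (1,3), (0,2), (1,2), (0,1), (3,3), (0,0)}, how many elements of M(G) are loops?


In a graphic matroid, a loop is a self-loop edge (u,u) with rank 0.
Examining all 8 edges for self-loops...
Self-loops found: (3,3), (0,0)
Number of loops = 2.

2


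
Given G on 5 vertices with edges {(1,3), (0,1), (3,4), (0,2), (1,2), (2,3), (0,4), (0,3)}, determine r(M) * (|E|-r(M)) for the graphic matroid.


r(M) = |V| - c = 5 - 1 = 4.
nullity = |E| - r(M) = 8 - 4 = 4.
Product = 4 * 4 = 16.

16


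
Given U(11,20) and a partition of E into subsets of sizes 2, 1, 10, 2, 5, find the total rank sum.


r(Ai) = min(|Ai|, 11) for each part.
Sum = min(2,11) + min(1,11) + min(10,11) + min(2,11) + min(5,11)
    = 2 + 1 + 10 + 2 + 5
    = 20.

20


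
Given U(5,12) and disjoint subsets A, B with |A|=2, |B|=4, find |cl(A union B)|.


|A union B| = 2 + 4 = 6 (disjoint).
In U(5,12), cl(S) = S if |S| < 5, else cl(S) = E.
Since 6 >= 5, cl(A union B) = E.
|cl(A union B)| = 12.

12


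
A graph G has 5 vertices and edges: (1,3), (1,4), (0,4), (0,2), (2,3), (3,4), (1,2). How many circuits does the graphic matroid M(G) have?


A circuit in a graphic matroid = edge set of a simple cycle.
G has 5 vertices and 7 edges.
Enumerating all minimal edge subsets forming cycles...
Total circuits found: 7.

7


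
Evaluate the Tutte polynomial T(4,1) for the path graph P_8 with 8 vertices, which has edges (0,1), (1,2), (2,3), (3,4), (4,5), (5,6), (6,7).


A path on 8 vertices is a tree with 7 edges.
T(x,y) = x^(7) for any tree.
T(4,1) = 4^7 = 16384.

16384


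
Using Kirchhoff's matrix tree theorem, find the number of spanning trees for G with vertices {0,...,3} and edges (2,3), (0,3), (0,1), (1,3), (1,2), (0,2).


By Kirchhoff's matrix tree theorem, the number of spanning trees equals
the determinant of any cofactor of the Laplacian matrix L.
G has 4 vertices and 6 edges.
Computing the (3 x 3) cofactor determinant gives 16.

16


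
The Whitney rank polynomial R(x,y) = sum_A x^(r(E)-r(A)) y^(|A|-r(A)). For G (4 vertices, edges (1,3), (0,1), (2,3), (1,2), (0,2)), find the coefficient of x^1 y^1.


R(x,y) = sum over A in 2^E of x^(r(E)-r(A)) * y^(|A|-r(A)).
G has 4 vertices, 5 edges. r(E) = 3.
Enumerate all 2^5 = 32 subsets.
Count subsets with r(E)-r(A)=1 and |A|-r(A)=1: 2.

2


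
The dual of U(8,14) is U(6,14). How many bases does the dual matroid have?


The dual of U(r,n) is U(n-r, n) = U(6,14).
Bases of U(6,14) are all (6)-element subsets.
|B(M*)| = C(14,6) = 3003.

3003


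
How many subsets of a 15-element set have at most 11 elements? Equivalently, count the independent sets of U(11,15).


Independent sets of U(11,15) are all subsets of size <= 11.
Count = C(15,0) + C(15,1) + C(15,2) + C(15,3) + C(15,4) + C(15,5) + C(15,6) + C(15,7) + C(15,8) + C(15,9) + C(15,10) + C(15,11)
     = 1 + 15 + 105 + 455 + 1365 + 3003 + 5005 + 6435 + 6435 + 5005 + 3003 + 1365
     = 32192.

32192


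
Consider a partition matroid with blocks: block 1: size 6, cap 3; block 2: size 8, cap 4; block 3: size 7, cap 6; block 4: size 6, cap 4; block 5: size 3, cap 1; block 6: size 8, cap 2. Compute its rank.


Rank of a partition matroid = sum of min(|Si|, ci) for each block.
= min(6,3) + min(8,4) + min(7,6) + min(6,4) + min(3,1) + min(8,2)
= 3 + 4 + 6 + 4 + 1 + 2
= 20.

20


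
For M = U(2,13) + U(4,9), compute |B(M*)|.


(M1+M2)* = M1* + M2*.
M1* = U(11,13), bases: C(13,11) = 78.
M2* = U(5,9), bases: C(9,5) = 126.
|B(M*)| = 78 * 126 = 9828.

9828


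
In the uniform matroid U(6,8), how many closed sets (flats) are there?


Flats of U(6,8): every subset of size < 6 is a flat, plus E itself.
Count = C(8,0) + C(8,1) + C(8,2) + C(8,3) + C(8,4) + C(8,5) + 1
     = 1 + 8 + 28 + 56 + 70 + 56 + 1
     = 220.

220


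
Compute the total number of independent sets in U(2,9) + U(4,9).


For a direct sum, |I(M1+M2)| = |I(M1)| * |I(M2)|.
|I(U(2,9))| = sum C(9,k) for k=0..2 = 46.
|I(U(4,9))| = sum C(9,k) for k=0..4 = 256.
Total = 46 * 256 = 11776.

11776


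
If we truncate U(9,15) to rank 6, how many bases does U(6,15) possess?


Truncating U(9,15) to rank 6 gives U(6,15).
Bases of U(6,15) are all 6-element subsets of 15 elements.
Number of bases = C(15,6) = 5005.

5005


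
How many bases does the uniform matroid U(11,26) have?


Bases of U(11,26) are all 11-element subsets of the 26-element ground set.
Number of bases = C(26,11).
C(26,11) = 26! / (11! * 15!) = 7726160.

7726160


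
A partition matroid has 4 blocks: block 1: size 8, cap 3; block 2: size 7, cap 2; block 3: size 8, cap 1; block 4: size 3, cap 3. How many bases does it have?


A basis picks exactly ci elements from block i.
Number of bases = product of C(|Si|, ci).
= C(8,3) * C(7,2) * C(8,1) * C(3,3)
= 56 * 21 * 8 * 1
= 9408.

9408


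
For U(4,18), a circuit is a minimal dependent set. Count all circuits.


In U(4,18), circuits are the (5)-element subsets.
Any set of 5 elements is dependent, and removing any one element gives
an independent set of size 4, so it is a minimal dependent set.
Number of circuits = C(18,5) = 8568.

8568


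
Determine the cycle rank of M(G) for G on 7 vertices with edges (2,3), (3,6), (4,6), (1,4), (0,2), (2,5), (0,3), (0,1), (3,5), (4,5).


Cycle rank (nullity) = |E| - r(M) = |E| - (|V| - c).
|E| = 10, |V| = 7, c = 1.
Nullity = 10 - (7 - 1) = 10 - 6 = 4.

4


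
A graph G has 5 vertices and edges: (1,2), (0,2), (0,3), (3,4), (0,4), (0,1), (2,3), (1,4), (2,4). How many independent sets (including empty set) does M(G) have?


An independent set in a graphic matroid is an acyclic edge subset.
G has 5 vertices and 9 edges.
Enumerate all 2^9 = 512 subsets, checking for acyclicity.
Total independent sets = 198.

198


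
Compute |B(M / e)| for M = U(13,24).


Contracting e from U(13,24) gives U(12,23).
Bases of U(12,23) = C(23,12) = 23! / (12! * 11!) = 1352078.

1352078


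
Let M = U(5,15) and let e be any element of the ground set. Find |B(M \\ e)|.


Deleting e from U(5,15) gives U(5,14) since n > r.
Bases of U(5,14) = C(14,5) = 2002.

2002


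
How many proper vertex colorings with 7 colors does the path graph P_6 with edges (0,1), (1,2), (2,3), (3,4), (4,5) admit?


P(P_6, k) = k * (k-1)^(5).
P(7) = 7 * 6^5 = 7 * 7776 = 54432.

54432


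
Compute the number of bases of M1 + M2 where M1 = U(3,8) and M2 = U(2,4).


Bases of a direct sum M1 + M2: |B| = |B(M1)| * |B(M2)|.
|B(U(3,8))| = C(8,3) = 56.
|B(U(2,4))| = C(4,2) = 6.
Total bases = 56 * 6 = 336.

336


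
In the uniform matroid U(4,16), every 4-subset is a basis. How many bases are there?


Bases of U(4,16) are all 4-element subsets of the 16-element ground set.
Number of bases = C(16,4).
C(16,4) = 16! / (4! * 12!) = 1820.

1820


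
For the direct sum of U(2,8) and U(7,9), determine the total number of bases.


Bases of a direct sum M1 + M2: |B| = |B(M1)| * |B(M2)|.
|B(U(2,8))| = C(8,2) = 28.
|B(U(7,9))| = C(9,7) = 36.
Total bases = 28 * 36 = 1008.

1008


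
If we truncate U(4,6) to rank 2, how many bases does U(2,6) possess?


Truncating U(4,6) to rank 2 gives U(2,6).
Bases of U(2,6) are all 2-element subsets of 6 elements.
Number of bases = (6 choose 2) = 15.

15


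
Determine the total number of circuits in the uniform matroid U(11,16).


In U(11,16), circuits are the (12)-element subsets.
Any set of 12 elements is dependent, and removing any one element gives
an independent set of size 11, so it is a minimal dependent set.
Number of circuits = (16 choose 12) = 1820.

1820


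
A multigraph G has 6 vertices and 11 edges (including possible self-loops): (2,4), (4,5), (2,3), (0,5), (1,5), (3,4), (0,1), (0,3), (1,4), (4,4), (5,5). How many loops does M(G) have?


In a graphic matroid, a loop is a self-loop edge (u,u) with rank 0.
Examining all 11 edges for self-loops...
Self-loops found: (4,4), (5,5)
Number of loops = 2.

2


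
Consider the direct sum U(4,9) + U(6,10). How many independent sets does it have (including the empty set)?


For a direct sum, |I(M1+M2)| = |I(M1)| * |I(M2)|.
|I(U(4,9))| = sum C(9,k) for k=0..4 = 256.
|I(U(6,10))| = sum C(10,k) for k=0..6 = 848.
Total = 256 * 848 = 217088.

217088


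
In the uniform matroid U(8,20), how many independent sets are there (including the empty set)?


Independent sets of U(8,20) are all subsets of size <= 8.
Count = (20 choose 0) + (20 choose 1) + (20 choose 2) + (20 choose 3) + (20 choose 4) + (20 choose 5) + (20 choose 6) + (20 choose 7) + (20 choose 8)
     = 1 + 20 + 190 + 1140 + 4845 + 15504 + 38760 + 77520 + 125970
     = 263950.

263950


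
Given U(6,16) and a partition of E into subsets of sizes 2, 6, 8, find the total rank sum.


r(Ai) = min(|Ai|, 6) for each part.
Sum = min(2,6) + min(6,6) + min(8,6)
    = 2 + 6 + 6
    = 14.

14


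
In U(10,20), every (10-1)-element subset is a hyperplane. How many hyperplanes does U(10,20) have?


Hyperplanes of U(10,20) are flats of rank 9.
In a uniform matroid, these are exactly the (9)-element subsets.
Count = C(20,9) = 167960.

167960


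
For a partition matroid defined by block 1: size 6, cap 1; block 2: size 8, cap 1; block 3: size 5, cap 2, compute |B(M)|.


A basis picks exactly ci elements from block i.
Number of bases = product of C(|Si|, ci).
= C(6,1) * C(8,1) * C(5,2)
= 6 * 8 * 10
= 480.

480


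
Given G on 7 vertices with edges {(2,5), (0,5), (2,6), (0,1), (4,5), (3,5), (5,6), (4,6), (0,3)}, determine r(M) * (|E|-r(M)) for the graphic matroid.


r(M) = |V| - c = 7 - 1 = 6.
nullity = |E| - r(M) = 9 - 6 = 3.
Product = 6 * 3 = 18.

18


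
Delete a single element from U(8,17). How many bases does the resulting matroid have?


Deleting e from U(8,17) gives U(8,16) since n > r.
Bases of U(8,16) = C(16,8) = 16! / (8! * 8!) = 12870.

12870


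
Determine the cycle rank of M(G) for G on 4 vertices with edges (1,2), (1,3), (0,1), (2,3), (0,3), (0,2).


Cycle rank (nullity) = |E| - r(M) = |E| - (|V| - c).
|E| = 6, |V| = 4, c = 1.
Nullity = 6 - (4 - 1) = 6 - 3 = 3.

3


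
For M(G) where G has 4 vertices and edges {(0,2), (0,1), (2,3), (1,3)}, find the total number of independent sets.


An independent set in a graphic matroid is an acyclic edge subset.
G has 4 vertices and 4 edges.
Enumerate all 2^4 = 16 subsets, checking for acyclicity.
Total independent sets = 15.

15


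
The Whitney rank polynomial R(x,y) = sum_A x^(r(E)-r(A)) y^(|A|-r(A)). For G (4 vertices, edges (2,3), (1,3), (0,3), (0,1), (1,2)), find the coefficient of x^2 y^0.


R(x,y) = sum over A in 2^E of x^(r(E)-r(A)) * y^(|A|-r(A)).
G has 4 vertices, 5 edges. r(E) = 3.
Enumerate all 2^5 = 32 subsets.
Count subsets with r(E)-r(A)=2 and |A|-r(A)=0: 5.

5


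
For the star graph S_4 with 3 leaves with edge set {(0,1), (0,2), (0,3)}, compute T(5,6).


A star on 4 vertices is a tree with 3 edges.
T(x,y) = x^(3) for any tree.
T(5,6) = 5^3 = 125.

125


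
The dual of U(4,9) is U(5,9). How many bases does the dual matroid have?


The dual of U(r,n) is U(n-r, n) = U(5,9).
Bases of U(5,9) are all (5)-element subsets.
|B(M*)| = (9 choose 5) = 126.

126


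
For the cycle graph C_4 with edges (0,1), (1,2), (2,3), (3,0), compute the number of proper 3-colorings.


P(C_4, k) = (k-1)^4 + (-1)^4*(k-1).
P(3) = (2)^4 + 2
= 16 + 2 = 18.

18


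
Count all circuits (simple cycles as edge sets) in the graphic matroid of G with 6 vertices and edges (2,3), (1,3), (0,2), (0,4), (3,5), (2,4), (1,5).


A circuit in a graphic matroid = edge set of a simple cycle.
G has 6 vertices and 7 edges.
Enumerating all minimal edge subsets forming cycles...
Total circuits found: 2.

2


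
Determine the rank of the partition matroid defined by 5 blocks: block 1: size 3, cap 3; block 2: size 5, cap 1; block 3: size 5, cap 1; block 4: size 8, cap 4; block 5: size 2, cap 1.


Rank of a partition matroid = sum of min(|Si|, ci) for each block.
= min(3,3) + min(5,1) + min(5,1) + min(8,4) + min(2,1)
= 3 + 1 + 1 + 4 + 1
= 10.

10


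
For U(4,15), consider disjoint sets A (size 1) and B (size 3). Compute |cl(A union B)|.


|A union B| = 1 + 3 = 4 (disjoint).
In U(4,15), cl(S) = S if |S| < 4, else cl(S) = E.
Since 4 >= 4, cl(A union B) = E.
|cl(A union B)| = 15.

15


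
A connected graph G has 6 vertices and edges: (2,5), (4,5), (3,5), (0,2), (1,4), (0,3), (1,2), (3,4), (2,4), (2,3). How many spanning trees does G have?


By Kirchhoff's matrix tree theorem, the number of spanning trees equals
the determinant of any cofactor of the Laplacian matrix L.
G has 6 vertices and 10 edges.
Computing the (5 x 5) cofactor determinant gives 99.

99


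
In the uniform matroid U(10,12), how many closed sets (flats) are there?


Flats of U(10,12): every subset of size < 10 is a flat, plus E itself.
Count = (12 choose 0) + (12 choose 1) + (12 choose 2) + (12 choose 3) + (12 choose 4) + (12 choose 5) + (12 choose 6) + (12 choose 7) + (12 choose 8) + (12 choose 9) + 1
     = 1 + 12 + 66 + 220 + 495 + 792 + 924 + 792 + 495 + 220 + 1
     = 4018.

4018


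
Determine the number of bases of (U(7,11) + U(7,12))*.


(M1+M2)* = M1* + M2*.
M1* = U(4,11), bases: C(11,4) = 330.
M2* = U(5,12), bases: C(12,5) = 792.
|B(M*)| = 330 * 792 = 261360.

261360


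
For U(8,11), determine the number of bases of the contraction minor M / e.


Contracting e from U(8,11) gives U(7,10).
Bases of U(7,10) = C(10,7) = 10! / (7! * 3!) = 120.

120


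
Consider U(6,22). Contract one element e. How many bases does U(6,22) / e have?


Contracting e from U(6,22) gives U(5,21).
Bases of U(5,21) = C(21,5) = 20349.

20349


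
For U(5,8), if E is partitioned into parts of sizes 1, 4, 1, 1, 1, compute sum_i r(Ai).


r(Ai) = min(|Ai|, 5) for each part.
Sum = min(1,5) + min(4,5) + min(1,5) + min(1,5) + min(1,5)
    = 1 + 4 + 1 + 1 + 1
    = 8.

8


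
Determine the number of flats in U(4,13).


Flats of U(4,13): every subset of size < 4 is a flat, plus E itself.
Count = (13 choose 0) + (13 choose 1) + (13 choose 2) + (13 choose 3) + 1
     = 1 + 13 + 78 + 286 + 1
     = 379.

379


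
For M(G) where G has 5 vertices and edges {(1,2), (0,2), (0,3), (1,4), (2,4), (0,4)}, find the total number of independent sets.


An independent set in a graphic matroid is an acyclic edge subset.
G has 5 vertices and 6 edges.
Enumerate all 2^6 = 64 subsets, checking for acyclicity.
Total independent sets = 48.

48


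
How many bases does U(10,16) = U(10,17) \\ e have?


Deleting e from U(10,17) gives U(10,16) since n > r.
Bases of U(10,16) = (16 choose 10) = 8008.

8008


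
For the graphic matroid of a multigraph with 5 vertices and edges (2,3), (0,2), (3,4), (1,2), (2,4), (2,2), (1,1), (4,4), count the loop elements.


In a graphic matroid, a loop is a self-loop edge (u,u) with rank 0.
Examining all 8 edges for self-loops...
Self-loops found: (2,2), (1,1), (4,4)
Number of loops = 3.

3


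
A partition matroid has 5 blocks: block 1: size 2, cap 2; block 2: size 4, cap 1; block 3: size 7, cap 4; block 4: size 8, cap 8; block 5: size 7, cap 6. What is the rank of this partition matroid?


Rank of a partition matroid = sum of min(|Si|, ci) for each block.
= min(2,2) + min(4,1) + min(7,4) + min(8,8) + min(7,6)
= 2 + 1 + 4 + 8 + 6
= 21.

21


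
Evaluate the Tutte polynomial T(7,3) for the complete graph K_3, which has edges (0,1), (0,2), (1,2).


T(K_3; x,y) = x^2 + x + y.
T(7,3) = 49 + 7 + 3 = 59.

59


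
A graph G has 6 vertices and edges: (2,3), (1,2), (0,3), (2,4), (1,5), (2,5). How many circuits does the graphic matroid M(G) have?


A circuit in a graphic matroid = edge set of a simple cycle.
G has 6 vertices and 6 edges.
Enumerating all minimal edge subsets forming cycles...
Total circuits found: 1.

1


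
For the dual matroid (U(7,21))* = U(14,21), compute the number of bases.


The dual of U(r,n) is U(n-r, n) = U(14,21).
Bases of U(14,21) are all (14)-element subsets.
|B(M*)| = C(21,14) = 21! / (14! * 7!) = 116280.

116280


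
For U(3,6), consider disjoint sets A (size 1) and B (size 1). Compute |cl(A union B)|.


|A union B| = 1 + 1 = 2 (disjoint).
In U(3,6), cl(S) = S if |S| < 3, else cl(S) = E.
Since 2 < 3, cl(A union B) = A union B.
|cl(A union B)| = 2.

2


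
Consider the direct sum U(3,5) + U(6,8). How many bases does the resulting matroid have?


Bases of a direct sum M1 + M2: |B| = |B(M1)| * |B(M2)|.
|B(U(3,5))| = C(5,3) = 10.
|B(U(6,8))| = C(8,6) = 28.
Total bases = 10 * 28 = 280.

280


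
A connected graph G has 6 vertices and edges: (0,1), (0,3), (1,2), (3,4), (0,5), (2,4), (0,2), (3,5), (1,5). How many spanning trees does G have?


By Kirchhoff's matrix tree theorem, the number of spanning trees equals
the determinant of any cofactor of the Laplacian matrix L.
G has 6 vertices and 9 edges.
Computing the (5 x 5) cofactor determinant gives 66.

66


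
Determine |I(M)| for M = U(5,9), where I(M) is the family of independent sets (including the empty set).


Independent sets of U(5,9) are all subsets of size <= 5.
Count = C(9,0) + C(9,1) + C(9,2) + C(9,3) + C(9,4) + C(9,5)
     = 1 + 9 + 36 + 84 + 126 + 126
     = 382.

382


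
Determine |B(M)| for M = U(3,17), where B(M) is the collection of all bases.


Bases of U(3,17) are all 3-element subsets of the 17-element ground set.
Number of bases = C(17,3).
C(17,3) = 17! / (3! * 14!) = 680.

680


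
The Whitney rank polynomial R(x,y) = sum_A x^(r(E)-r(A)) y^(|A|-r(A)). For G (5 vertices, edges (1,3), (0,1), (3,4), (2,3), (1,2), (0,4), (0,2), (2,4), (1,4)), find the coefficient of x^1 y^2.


R(x,y) = sum over A in 2^E of x^(r(E)-r(A)) * y^(|A|-r(A)).
G has 5 vertices, 9 edges. r(E) = 4.
Enumerate all 2^9 = 512 subsets.
Count subsets with r(E)-r(A)=1 and |A|-r(A)=2: 15.

15


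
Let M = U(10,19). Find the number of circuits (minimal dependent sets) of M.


In U(10,19), circuits are the (11)-element subsets.
Any set of 11 elements is dependent, and removing any one element gives
an independent set of size 10, so it is a minimal dependent set.
Number of circuits = C(19,11) = 75582.

75582


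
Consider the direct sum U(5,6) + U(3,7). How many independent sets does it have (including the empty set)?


For a direct sum, |I(M1+M2)| = |I(M1)| * |I(M2)|.
|I(U(5,6))| = sum C(6,k) for k=0..5 = 63.
|I(U(3,7))| = sum C(7,k) for k=0..3 = 64.
Total = 63 * 64 = 4032.

4032


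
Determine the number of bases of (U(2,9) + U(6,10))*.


(M1+M2)* = M1* + M2*.
M1* = U(7,9), bases: C(9,7) = 36.
M2* = U(4,10), bases: C(10,4) = 210.
|B(M*)| = 36 * 210 = 7560.

7560


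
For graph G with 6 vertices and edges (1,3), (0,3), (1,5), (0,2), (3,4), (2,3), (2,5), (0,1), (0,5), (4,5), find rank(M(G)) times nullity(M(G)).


r(M) = |V| - c = 6 - 1 = 5.
nullity = |E| - r(M) = 10 - 5 = 5.
Product = 5 * 5 = 25.

25


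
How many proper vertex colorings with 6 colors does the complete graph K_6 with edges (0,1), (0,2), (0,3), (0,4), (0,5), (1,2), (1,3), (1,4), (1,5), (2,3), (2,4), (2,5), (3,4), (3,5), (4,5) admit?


P(K_6, k) = k(k-1)(k-2)...(k-5).
P(6) = (6) * (5) * (4) * (3) * (2) * (1) = 720.

720


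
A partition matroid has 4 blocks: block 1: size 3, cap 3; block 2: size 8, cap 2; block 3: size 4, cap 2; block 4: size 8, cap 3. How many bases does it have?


A basis picks exactly ci elements from block i.
Number of bases = product of C(|Si|, ci).
= C(3,3) * C(8,2) * C(4,2) * C(8,3)
= 1 * 28 * 6 * 56
= 9408.

9408


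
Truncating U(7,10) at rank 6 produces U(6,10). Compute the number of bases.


Truncating U(7,10) to rank 6 gives U(6,10).
Bases of U(6,10) are all 6-element subsets of 10 elements.
Number of bases = C(10,6) = 210.

210


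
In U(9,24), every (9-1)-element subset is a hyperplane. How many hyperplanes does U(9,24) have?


Hyperplanes of U(9,24) are flats of rank 8.
In a uniform matroid, these are exactly the (8)-element subsets.
Count = (24 choose 8) = 735471.

735471


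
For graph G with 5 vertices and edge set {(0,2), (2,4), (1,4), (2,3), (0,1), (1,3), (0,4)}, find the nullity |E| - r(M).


Cycle rank (nullity) = |E| - r(M) = |E| - (|V| - c).
|E| = 7, |V| = 5, c = 1.
Nullity = 7 - (5 - 1) = 7 - 4 = 3.

3


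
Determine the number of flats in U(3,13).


Flats of U(3,13): every subset of size < 3 is a flat, plus E itself.
Count = (13 choose 0) + (13 choose 1) + (13 choose 2) + 1
     = 1 + 13 + 78 + 1
     = 93.

93


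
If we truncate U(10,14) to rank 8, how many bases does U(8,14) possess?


Truncating U(10,14) to rank 8 gives U(8,14).
Bases of U(8,14) are all 8-element subsets of 14 elements.
Number of bases = (14 choose 8) = 3003.

3003


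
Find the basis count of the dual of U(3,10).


The dual of U(r,n) is U(n-r, n) = U(7,10).
Bases of U(7,10) are all (7)-element subsets.
|B(M*)| = C(10,7) = 10! / (7! * 3!) = 120.

120


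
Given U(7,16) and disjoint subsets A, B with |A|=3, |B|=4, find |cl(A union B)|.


|A union B| = 3 + 4 = 7 (disjoint).
In U(7,16), cl(S) = S if |S| < 7, else cl(S) = E.
Since 7 >= 7, cl(A union B) = E.
|cl(A union B)| = 16.

16


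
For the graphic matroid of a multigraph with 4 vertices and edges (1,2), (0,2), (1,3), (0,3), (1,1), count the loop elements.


In a graphic matroid, a loop is a self-loop edge (u,u) with rank 0.
Examining all 5 edges for self-loops...
Self-loops found: (1,1)
Number of loops = 1.

1


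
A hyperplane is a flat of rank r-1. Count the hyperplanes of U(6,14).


Hyperplanes of U(6,14) are flats of rank 5.
In a uniform matroid, these are exactly the (5)-element subsets.
Count = C(14,5) = 2002.

2002


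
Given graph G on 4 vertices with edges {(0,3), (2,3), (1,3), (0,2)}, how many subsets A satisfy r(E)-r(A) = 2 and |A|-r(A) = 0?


R(x,y) = sum over A in 2^E of x^(r(E)-r(A)) * y^(|A|-r(A)).
G has 4 vertices, 4 edges. r(E) = 3.
Enumerate all 2^4 = 16 subsets.
Count subsets with r(E)-r(A)=2 and |A|-r(A)=0: 4.

4


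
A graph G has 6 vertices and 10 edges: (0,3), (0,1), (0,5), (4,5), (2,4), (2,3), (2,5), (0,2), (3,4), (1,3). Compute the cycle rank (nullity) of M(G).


Cycle rank (nullity) = |E| - r(M) = |E| - (|V| - c).
|E| = 10, |V| = 6, c = 1.
Nullity = 10 - (6 - 1) = 10 - 5 = 5.

5


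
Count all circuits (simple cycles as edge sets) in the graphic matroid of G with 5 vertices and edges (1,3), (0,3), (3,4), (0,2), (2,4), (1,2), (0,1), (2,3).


A circuit in a graphic matroid = edge set of a simple cycle.
G has 5 vertices and 8 edges.
Enumerating all minimal edge subsets forming cycles...
Total circuits found: 12.

12


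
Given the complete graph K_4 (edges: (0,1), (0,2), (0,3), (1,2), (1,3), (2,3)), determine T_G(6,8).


T(K_4; x,y) = x^3 + 3x^2 + 4xy + 2x + y^3 + 3y^2 + 2y.
Substituting x=6, y=8:
= 216 + 108 + 192 + 12 + 512 + 192 + 16
= 1248.

1248


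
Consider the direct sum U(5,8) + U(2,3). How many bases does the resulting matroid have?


Bases of a direct sum M1 + M2: |B| = |B(M1)| * |B(M2)|.
|B(U(5,8))| = C(8,5) = 56.
|B(U(2,3))| = C(3,2) = 3.
Total bases = 56 * 3 = 168.

168


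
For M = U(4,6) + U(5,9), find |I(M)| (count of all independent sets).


For a direct sum, |I(M1+M2)| = |I(M1)| * |I(M2)|.
|I(U(4,6))| = sum C(6,k) for k=0..4 = 57.
|I(U(5,9))| = sum C(9,k) for k=0..5 = 382.
Total = 57 * 382 = 21774.

21774


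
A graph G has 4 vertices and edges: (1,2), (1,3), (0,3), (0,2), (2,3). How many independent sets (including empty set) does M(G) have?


An independent set in a graphic matroid is an acyclic edge subset.
G has 4 vertices and 5 edges.
Enumerate all 2^5 = 32 subsets, checking for acyclicity.
Total independent sets = 24.

24


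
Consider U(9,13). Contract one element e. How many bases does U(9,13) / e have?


Contracting e from U(9,13) gives U(8,12).
Bases of U(8,12) = C(12,8) = 495.

495


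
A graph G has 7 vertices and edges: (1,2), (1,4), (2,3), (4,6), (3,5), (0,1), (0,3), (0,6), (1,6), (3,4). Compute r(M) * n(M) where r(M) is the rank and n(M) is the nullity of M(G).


r(M) = |V| - c = 7 - 1 = 6.
nullity = |E| - r(M) = 10 - 6 = 4.
Product = 6 * 4 = 24.

24


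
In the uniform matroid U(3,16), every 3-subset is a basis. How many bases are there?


Bases of U(3,16) are all 3-element subsets of the 16-element ground set.
Number of bases = C(16,3).
C(16,3) = (16 * 15 * 14) / (1 * 2 * 3) = 560.

560


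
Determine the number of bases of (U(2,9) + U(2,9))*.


(M1+M2)* = M1* + M2*.
M1* = U(7,9), bases: C(9,7) = 36.
M2* = U(7,9), bases: C(9,7) = 36.
|B(M*)| = 36 * 36 = 1296.

1296


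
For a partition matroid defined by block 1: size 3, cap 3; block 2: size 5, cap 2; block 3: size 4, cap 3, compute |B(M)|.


A basis picks exactly ci elements from block i.
Number of bases = product of C(|Si|, ci).
= C(3,3) * C(5,2) * C(4,3)
= 1 * 10 * 4
= 40.

40


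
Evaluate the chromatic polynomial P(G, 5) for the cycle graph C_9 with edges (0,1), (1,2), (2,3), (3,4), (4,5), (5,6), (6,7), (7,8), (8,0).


P(C_9, k) = (k-1)^9 + (-1)^9*(k-1).
P(5) = (4)^9 - 4
= 262144 - 4 = 262140.

262140


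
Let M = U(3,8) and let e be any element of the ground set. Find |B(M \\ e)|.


Deleting e from U(3,8) gives U(3,7) since n > r.
Bases of U(3,7) = C(7,3) = (7 * 6 * 5) / (1 * 2 * 3) = 35.

35


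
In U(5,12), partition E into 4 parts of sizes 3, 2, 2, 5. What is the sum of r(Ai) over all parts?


r(Ai) = min(|Ai|, 5) for each part.
Sum = min(3,5) + min(2,5) + min(2,5) + min(5,5)
    = 3 + 2 + 2 + 5
    = 12.

12


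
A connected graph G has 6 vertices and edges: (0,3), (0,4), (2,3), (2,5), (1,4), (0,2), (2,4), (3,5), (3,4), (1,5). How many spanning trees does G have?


By Kirchhoff's matrix tree theorem, the number of spanning trees equals
the determinant of any cofactor of the Laplacian matrix L.
G has 6 vertices and 10 edges.
Computing the (5 x 5) cofactor determinant gives 115.

115


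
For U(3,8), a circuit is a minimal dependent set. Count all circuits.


In U(3,8), circuits are the (4)-element subsets.
Any set of 4 elements is dependent, and removing any one element gives
an independent set of size 3, so it is a minimal dependent set.
Number of circuits = C(8,4) = (8 * 7 * 6 * 5) / (1 * 2 * 3 * 4) = 70.

70


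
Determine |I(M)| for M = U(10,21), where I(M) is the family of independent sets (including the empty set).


Independent sets of U(10,21) are all subsets of size <= 10.
Count = C(21,0) + C(21,1) + C(21,2) + C(21,3) + C(21,4) + C(21,5) + C(21,6) + C(21,7) + C(21,8) + C(21,9) + C(21,10)
     = 1 + 21 + 210 + 1330 + 5985 + 20349 + 54264 + 116280 + 203490 + 293930 + 352716
     = 1048576.

1048576


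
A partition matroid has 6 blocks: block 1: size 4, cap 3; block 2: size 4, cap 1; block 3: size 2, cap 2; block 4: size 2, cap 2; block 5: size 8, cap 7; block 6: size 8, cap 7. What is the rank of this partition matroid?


Rank of a partition matroid = sum of min(|Si|, ci) for each block.
= min(4,3) + min(4,1) + min(2,2) + min(2,2) + min(8,7) + min(8,7)
= 3 + 1 + 2 + 2 + 7 + 7
= 22.

22


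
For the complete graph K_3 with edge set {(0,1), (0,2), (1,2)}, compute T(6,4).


T(K_3; x,y) = x^2 + x + y.
T(6,4) = 36 + 6 + 4 = 46.

46


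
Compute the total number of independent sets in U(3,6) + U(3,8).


For a direct sum, |I(M1+M2)| = |I(M1)| * |I(M2)|.
|I(U(3,6))| = sum C(6,k) for k=0..3 = 42.
|I(U(3,8))| = sum C(8,k) for k=0..3 = 93.
Total = 42 * 93 = 3906.

3906


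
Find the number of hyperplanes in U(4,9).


Hyperplanes of U(4,9) are flats of rank 3.
In a uniform matroid, these are exactly the (3)-element subsets.
Count = C(9,3) = (9 * 8 * 7) / (1 * 2 * 3) = 84.

84


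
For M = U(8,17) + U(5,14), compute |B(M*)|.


(M1+M2)* = M1* + M2*.
M1* = U(9,17), bases: C(17,9) = 24310.
M2* = U(9,14), bases: C(14,9) = 2002.
|B(M*)| = 24310 * 2002 = 48668620.

48668620


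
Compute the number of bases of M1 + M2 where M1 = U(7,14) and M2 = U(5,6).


Bases of a direct sum M1 + M2: |B| = |B(M1)| * |B(M2)|.
|B(U(7,14))| = C(14,7) = 3432.
|B(U(5,6))| = C(6,5) = 6.
Total bases = 3432 * 6 = 20592.

20592


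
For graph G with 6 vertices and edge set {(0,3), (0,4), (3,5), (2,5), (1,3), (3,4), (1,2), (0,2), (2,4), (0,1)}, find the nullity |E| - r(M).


Cycle rank (nullity) = |E| - r(M) = |E| - (|V| - c).
|E| = 10, |V| = 6, c = 1.
Nullity = 10 - (6 - 1) = 10 - 5 = 5.

5


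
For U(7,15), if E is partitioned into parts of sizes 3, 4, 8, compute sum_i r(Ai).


r(Ai) = min(|Ai|, 7) for each part.
Sum = min(3,7) + min(4,7) + min(8,7)
    = 3 + 4 + 7
    = 14.

14


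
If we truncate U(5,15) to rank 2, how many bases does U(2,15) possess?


Truncating U(5,15) to rank 2 gives U(2,15).
Bases of U(2,15) are all 2-element subsets of 15 elements.
Number of bases = C(15,2) = (15 * 14) / (1 * 2) = 105.

105


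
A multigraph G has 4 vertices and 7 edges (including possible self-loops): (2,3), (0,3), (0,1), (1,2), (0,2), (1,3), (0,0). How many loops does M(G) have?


In a graphic matroid, a loop is a self-loop edge (u,u) with rank 0.
Examining all 7 edges for self-loops...
Self-loops found: (0,0)
Number of loops = 1.

1


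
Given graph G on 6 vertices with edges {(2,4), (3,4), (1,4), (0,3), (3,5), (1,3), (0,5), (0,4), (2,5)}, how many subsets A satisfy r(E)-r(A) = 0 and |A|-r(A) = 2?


R(x,y) = sum over A in 2^E of x^(r(E)-r(A)) * y^(|A|-r(A)).
G has 6 vertices, 9 edges. r(E) = 5.
Enumerate all 2^9 = 512 subsets.
Count subsets with r(E)-r(A)=0 and |A|-r(A)=2: 34.

34


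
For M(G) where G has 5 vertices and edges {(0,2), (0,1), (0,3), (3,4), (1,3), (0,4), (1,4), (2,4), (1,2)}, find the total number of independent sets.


An independent set in a graphic matroid is an acyclic edge subset.
G has 5 vertices and 9 edges.
Enumerate all 2^9 = 512 subsets, checking for acyclicity.
Total independent sets = 198.

198


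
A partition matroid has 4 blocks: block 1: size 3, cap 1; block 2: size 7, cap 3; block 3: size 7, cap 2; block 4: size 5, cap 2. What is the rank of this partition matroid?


Rank of a partition matroid = sum of min(|Si|, ci) for each block.
= min(3,1) + min(7,3) + min(7,2) + min(5,2)
= 1 + 3 + 2 + 2
= 8.

8


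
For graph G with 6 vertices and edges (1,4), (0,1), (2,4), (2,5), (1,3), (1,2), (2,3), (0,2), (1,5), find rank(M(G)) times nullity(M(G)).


r(M) = |V| - c = 6 - 1 = 5.
nullity = |E| - r(M) = 9 - 5 = 4.
Product = 5 * 4 = 20.

20


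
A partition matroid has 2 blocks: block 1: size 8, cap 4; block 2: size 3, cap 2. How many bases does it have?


A basis picks exactly ci elements from block i.
Number of bases = product of C(|Si|, ci).
= C(8,4) * C(3,2)
= 70 * 3
= 210.

210


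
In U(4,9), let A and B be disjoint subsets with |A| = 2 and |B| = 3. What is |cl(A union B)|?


|A union B| = 2 + 3 = 5 (disjoint).
In U(4,9), cl(S) = S if |S| < 4, else cl(S) = E.
Since 5 >= 4, cl(A union B) = E.
|cl(A union B)| = 9.

9


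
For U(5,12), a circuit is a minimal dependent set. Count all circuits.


In U(5,12), circuits are the (6)-element subsets.
Any set of 6 elements is dependent, and removing any one element gives
an independent set of size 5, so it is a minimal dependent set.
Number of circuits = C(12,6) = 12! / (6! * 6!) = 924.

924
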